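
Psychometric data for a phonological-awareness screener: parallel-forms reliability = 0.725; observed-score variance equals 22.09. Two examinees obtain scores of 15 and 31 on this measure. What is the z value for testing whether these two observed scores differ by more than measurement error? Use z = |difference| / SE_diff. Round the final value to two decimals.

SD = √22.09 = 4.700
SEM = 4.700 · √(1 − 0.725) = 4.700 · √0.275 ≈ 4.700 · 0.524 ≈ 2.465
Standard error of the difference = 2.465·√2 ≈ 3.486
z = |15 − 31| / 3.486 = 16 / 3.486 ≈ 4.590

4.59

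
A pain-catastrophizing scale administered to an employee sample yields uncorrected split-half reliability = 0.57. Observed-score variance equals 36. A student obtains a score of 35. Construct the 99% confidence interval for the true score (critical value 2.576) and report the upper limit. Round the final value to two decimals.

σ = 36^(1/2) = 6.00000
r_full = 2·0.57 / (1 + 0.57) ≈ 0.72611
The standard error of measurement is 6.00000×√(1 − 0.72611) ≈ 6.00000×0.52334 ≈ 3.14004.
Margin = 2.576 × 3.14004 ≈ 8.08875
Upper limit = 35 + 8.08875 ≈ 43.08875

43.09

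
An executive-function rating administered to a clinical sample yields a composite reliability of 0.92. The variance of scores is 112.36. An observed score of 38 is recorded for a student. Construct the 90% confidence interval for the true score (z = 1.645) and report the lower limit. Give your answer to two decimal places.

33.07

σ = 112.36^(1/2) = 10.60000
The standard error of measurement is 10.60000·√(1 − 0.92000) ≃ 10.60000·0.28284 ≃ 2.99813.
Margin = 1.645 · 2.99813 ≃ 4.93193
Lower limit = 38 − 4.93193 ≃ 33.06807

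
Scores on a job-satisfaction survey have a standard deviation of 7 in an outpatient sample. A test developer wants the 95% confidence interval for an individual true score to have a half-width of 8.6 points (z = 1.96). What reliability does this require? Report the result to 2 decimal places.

SEM needed = half-width / z = 8.6/1.96 ≈ 4.38776
Required reliability = 1 − (SEM/SD)² = 1 − 0.39291 ≈ 0.60709

0.61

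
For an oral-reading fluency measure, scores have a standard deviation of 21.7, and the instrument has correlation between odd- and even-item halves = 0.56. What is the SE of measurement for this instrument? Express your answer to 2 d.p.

r_full = 2·0.56 / (1 + 0.56) ≃ 0.71795
SEM = 21.70000 × √(1 − 0.71795) = 21.70000 × √0.28205 ≃ 21.70000 × 0.53109 ≃ 11.52454

11.52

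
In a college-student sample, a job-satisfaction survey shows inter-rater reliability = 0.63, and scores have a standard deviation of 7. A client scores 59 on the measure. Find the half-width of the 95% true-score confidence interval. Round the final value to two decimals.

8.35

SEM = 7.000·√(1 − 0.630) ≈ 4.258
Half-width = 1.96·4.258 ≈ 8.346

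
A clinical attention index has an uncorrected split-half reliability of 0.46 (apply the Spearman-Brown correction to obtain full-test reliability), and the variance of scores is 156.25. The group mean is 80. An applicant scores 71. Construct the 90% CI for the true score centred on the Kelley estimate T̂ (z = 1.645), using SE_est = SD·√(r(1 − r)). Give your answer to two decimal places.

[64.40, 84.26]

σ = 156.25^(1/2) = 12.50000
Full-length reliability (Spearman-Brown) = 2(0.46)/(1+0.46) ≈ 0.63014
Estimated true score = 0.63014*71 + (1 − 0.63014)*80 ≈ 74.32877
SE_est = 12.50000·√[r(1 − r)] ≈ 6.03459
CI = 74.32877 ± 1.645 * 6.03459 → [64.40186, 84.25567]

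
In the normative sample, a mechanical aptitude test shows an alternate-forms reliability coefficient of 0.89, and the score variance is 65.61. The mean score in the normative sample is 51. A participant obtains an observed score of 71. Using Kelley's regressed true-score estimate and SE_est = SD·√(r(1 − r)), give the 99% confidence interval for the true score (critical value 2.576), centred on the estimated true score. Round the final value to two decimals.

[62.27, 75.33]

σ = 65.61^(1/2) = 8.1000
Estimated true score = 0.8900×71 + (1 − 0.8900)×51 ≈ 68.8000
SE_est = SD × √(r(1 − r)) = 8.1000 × √0.0979 ≈ 8.1000 × 0.3129 ≈ 2.5344
99% CI: 68.8000 ± 6.5286 ≈ (62.2714, 75.3286)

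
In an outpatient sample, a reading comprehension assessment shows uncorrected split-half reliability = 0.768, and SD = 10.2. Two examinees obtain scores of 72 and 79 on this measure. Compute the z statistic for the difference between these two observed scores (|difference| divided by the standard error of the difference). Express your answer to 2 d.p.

Spearman-Brown: r = 2(0.768) / (1 + 0.768) = 1.5360 / 1.7680 ≈ 0.8688
SEM = 10.2000 · √(1 − 0.8688) = 10.2000 · √0.1312 ≈ 10.2000 · 0.3622 ≈ 3.6949
SE_diff = SEM · √2 ≈ 3.6949 · 1.4142 ≈ 5.2254
z = 7 / 5.2254 ≈ 1.3396

1.34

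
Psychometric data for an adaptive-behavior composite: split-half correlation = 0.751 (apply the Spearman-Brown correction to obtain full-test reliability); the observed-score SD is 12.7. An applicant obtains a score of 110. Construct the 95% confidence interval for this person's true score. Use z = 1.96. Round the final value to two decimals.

[100.61, 119.39]

r_full = 2·0.751 / (1 + 0.751) ≈ 0.858
The standard error of measurement is 12.700*√(1 − 0.858) ≈ 12.700*0.377 ≈ 4.789.
Half-width = 1.96*4.789 ≈ 9.387
Interval: (100.613, 119.387)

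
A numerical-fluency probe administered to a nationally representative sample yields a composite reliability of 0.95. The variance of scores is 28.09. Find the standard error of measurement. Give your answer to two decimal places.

SD = √28.09 ≃ 5.3000
SEM = 5.3000·√(1 − 0.9500) ≃ 1.1851

1.19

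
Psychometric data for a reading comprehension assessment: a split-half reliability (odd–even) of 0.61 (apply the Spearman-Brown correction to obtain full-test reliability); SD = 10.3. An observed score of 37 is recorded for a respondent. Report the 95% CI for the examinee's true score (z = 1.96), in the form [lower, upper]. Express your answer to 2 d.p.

Spearman-Brown: r = 2(0.61) / (1 + 0.61) = 1.220 / 1.610 ≈ 0.758
SEM = 10.300 × √(1 − 0.758) = 10.300 × √0.242 ≈ 10.300 × 0.492 ≈ 5.069
1.96 × SEM ≈ 9.936
95% CI: 37 ± 9.936 = [27.064, 46.936]

[27.06, 46.94]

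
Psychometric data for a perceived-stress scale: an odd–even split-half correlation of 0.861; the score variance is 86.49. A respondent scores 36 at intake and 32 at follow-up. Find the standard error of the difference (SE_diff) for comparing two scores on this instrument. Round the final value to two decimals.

SD = √86.49 ≈ 9.300
r_full = 2·0.861 / (1 + 0.861) ≈ 0.925
SEM = 9.300 × √(1 − 0.925) = 9.300 × √0.075 ≈ 9.300 × 0.273 ≈ 2.542
Standard error of the difference = 2.542·√2 ≈ 3.594

3.59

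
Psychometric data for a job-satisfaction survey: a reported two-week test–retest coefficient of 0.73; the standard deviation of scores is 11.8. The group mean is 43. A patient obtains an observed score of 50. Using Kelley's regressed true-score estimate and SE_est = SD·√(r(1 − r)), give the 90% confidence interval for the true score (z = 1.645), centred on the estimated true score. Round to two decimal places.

T̂ = r·X + (1 − r)·M = 0.7300·50 + 0.2700·43 = 36.5000 + 11.6100 ≈ 48.1100
SE_est = 11.8000·√(0.7300·0.2700) ≈ 5.2387
CI = 48.1100 ± 1.645 · 5.2387 → [39.4923, 56.7277]

[39.49, 56.73]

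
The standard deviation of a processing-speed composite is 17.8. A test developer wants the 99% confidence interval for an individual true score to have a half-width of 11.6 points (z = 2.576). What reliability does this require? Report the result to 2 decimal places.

0.94

Required SEM = 11.6 / 2.576 ≈ 4.5031
Required reliability = 1 − (SEM/SD)² = 1 − 0.0640 ≈ 0.9360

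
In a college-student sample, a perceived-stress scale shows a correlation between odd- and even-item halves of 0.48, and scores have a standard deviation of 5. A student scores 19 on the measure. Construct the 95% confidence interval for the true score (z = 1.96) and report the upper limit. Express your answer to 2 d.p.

Full-length reliability (Spearman-Brown) = 2(0.48)/(1+0.48) ≈ 0.6486
SEM = 5.0000 × √(1 − 0.6486) = 5.0000 × √0.3514 ≈ 5.0000 × 0.5927 ≈ 2.9637
Margin = 1.96 × 2.9637 ≈ 5.8089
Upper bound: 19 + 5.8089 = 24.8089

24.81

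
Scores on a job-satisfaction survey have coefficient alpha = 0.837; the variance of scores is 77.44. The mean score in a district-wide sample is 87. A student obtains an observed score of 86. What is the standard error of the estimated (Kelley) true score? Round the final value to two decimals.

3.25

SD = √77.44 ≈ 8.8000
SE_est = SD · √(r(1 − r)) = 8.8000 · √0.1364 ≈ 8.8000 · 0.3694 ≈ 3.2504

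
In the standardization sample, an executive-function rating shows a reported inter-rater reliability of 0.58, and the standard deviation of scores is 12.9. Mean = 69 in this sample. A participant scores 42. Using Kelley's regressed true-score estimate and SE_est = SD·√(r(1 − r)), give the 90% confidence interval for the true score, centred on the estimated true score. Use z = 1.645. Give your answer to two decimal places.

T̂ = r·X + (1 − r)·M = 0.5800×42 + 0.4200×69 = 24.3600 + 28.9800 ≈ 53.3400
SE_est = SD × √(r(1 − r)) = 12.9000 × √0.2436 ≈ 12.9000 × 0.4936 ≈ 6.3669
CI = 53.3400 ± 1.645 × 6.3669 → [42.8664, 63.8136]

[42.87, 63.81]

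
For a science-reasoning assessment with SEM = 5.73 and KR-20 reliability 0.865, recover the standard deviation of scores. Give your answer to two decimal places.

SD = SEM / √(1 − r) = 5.73 / √0.13500 ≈ 5.73 / 0.36742 ≈ 15.59508

15.60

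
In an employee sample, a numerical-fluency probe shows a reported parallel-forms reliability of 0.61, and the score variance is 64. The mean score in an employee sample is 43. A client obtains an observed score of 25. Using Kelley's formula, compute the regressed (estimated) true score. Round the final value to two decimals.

T̂ = r·X + (1 − r)·M = 0.6100×25 + 0.3900×43 = 15.2500 + 16.7700 ≈ 32.0200

32.02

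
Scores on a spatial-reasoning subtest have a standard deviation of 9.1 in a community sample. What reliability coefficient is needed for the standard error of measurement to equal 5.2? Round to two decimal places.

0.67

Required reliability = 1 − (SEM/SD)² = 1 − 0.3265 ≈ 0.6735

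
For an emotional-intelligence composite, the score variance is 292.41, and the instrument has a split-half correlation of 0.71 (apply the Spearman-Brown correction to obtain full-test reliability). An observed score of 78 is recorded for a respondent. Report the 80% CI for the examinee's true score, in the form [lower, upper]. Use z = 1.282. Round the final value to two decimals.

[68.97, 87.03]

σ = 292.41^(1/2) = 17.10000
Full-length reliability (Spearman-Brown) = 2(0.71)/(1+0.71) ≈ 0.83041
The standard error of measurement is 17.10000·√(1 − 0.83041) ≈ 17.10000·0.41181 ≈ 7.04202.
Margin = 1.282 · 7.04202 ≈ 9.02787
CI = 78 ± 9.02787 → [68.97213, 87.02787]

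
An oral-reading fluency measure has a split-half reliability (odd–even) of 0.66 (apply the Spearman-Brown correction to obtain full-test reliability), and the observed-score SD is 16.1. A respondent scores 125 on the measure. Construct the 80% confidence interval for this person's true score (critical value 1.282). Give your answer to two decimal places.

[115.66, 134.34]

Spearman-Brown: r = 2(0.66) / (1 + 0.66) = 1.3200 / 1.6600 ≈ 0.7952
SEM = 16.1000 × √(1 − 0.7952) = 16.1000 × √0.2048 ≈ 16.1000 × 0.4526 ≈ 7.2864
Margin = 1.282 × 7.2864 ≈ 9.3411
80% CI: 125 ± 9.3411 = [115.6589, 134.3411]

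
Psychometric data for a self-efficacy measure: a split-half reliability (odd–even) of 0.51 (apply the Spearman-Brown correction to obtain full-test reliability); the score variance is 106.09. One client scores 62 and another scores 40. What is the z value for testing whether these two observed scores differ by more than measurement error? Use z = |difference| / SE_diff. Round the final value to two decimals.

SD = √106.09 ≃ 10.30000
r_full = 2·0.51 / (1 + 0.51) ≃ 0.67550
The standard error of measurement is 10.30000·√(1 − 0.67550) ≃ 10.30000·0.56965 ≃ 5.86741.
SE_diff = SEM · √2 ≃ 5.86741 · 1.41421 ≃ 8.29778
z = |62 − 40| / 8.29778 = 22 / 8.29778 ≃ 2.65131

2.65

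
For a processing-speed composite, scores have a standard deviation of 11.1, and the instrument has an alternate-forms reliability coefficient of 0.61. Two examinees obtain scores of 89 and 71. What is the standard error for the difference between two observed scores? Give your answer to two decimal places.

9.80

SEM = 11.100×√(1 − 0.610) ≈ 6.932
SE_diff = √2 × SEM ≈ 9.803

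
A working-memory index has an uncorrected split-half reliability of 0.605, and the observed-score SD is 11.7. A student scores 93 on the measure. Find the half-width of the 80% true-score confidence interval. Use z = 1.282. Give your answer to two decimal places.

Spearman-Brown: r = 2(0.605) / (1 + 0.605) = 1.2100 / 1.6050 ≈ 0.7539
The standard error of measurement is 11.7000×√(1 − 0.7539) ≈ 11.7000×0.4961 ≈ 5.8043.
1.282 × SEM ≈ 7.4411

7.44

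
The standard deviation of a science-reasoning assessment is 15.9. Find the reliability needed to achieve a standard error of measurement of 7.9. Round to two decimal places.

0.75

Required reliability = 1 − (SEM/SD)² = 1 − 0.2469 ≈ 0.7531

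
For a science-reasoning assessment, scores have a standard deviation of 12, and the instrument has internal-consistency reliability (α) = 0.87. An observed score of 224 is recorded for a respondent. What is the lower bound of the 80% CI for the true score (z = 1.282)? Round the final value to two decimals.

218.45

SEM = 12.0000 × √(1 − 0.8700) = 12.0000 × √0.1300 ≈ 12.0000 × 0.3606 ≈ 4.3267
Half-width = 1.282×4.3267 ≈ 5.5468
Lower bound: 224 − 5.5468 = 218.4532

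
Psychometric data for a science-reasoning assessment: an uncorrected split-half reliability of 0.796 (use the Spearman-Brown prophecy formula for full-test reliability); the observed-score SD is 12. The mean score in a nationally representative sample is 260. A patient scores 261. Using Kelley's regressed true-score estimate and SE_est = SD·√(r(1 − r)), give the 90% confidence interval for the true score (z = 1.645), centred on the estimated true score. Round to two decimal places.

[254.62, 267.15]

r_full = 2·0.796 / (1 + 0.796) ≃ 0.8864
T̂ = 0.8864(261) + 0.1136(260) ≃ 260.8864
SE_est = SD × √(r(1 − r)) = 12.0000 × √0.1007 ≃ 12.0000 × 0.3173 ≃ 3.8077
CI = 260.8864 ± 1.645 × 3.8077 → [254.6228, 267.1501]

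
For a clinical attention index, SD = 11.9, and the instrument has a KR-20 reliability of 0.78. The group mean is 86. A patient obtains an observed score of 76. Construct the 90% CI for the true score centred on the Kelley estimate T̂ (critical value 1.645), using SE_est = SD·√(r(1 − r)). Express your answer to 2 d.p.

Estimated true score = 0.7800*76 + (1 − 0.7800)*86 ≈ 78.2000
SE_est = SD * √(r(1 − r)) = 11.9000 * √0.1716 ≈ 11.9000 * 0.4142 ≈ 4.9295
90% CI: 78.2000 ± 8.1091 ≈ (70.0909, 86.3091)

[70.09, 86.31]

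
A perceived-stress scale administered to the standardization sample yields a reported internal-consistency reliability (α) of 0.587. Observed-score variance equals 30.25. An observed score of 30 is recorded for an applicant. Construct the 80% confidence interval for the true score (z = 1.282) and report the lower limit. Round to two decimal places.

SD = √30.25 ≃ 5.50000
SEM = 5.50000 · √(1 − 0.58700) = 5.50000 · √0.41300 ≃ 5.50000 · 0.64265 ≃ 3.53458
1.282 · SEM ≃ 4.53133
Lower bound: 30 − 4.53133 = 25.46867

25.47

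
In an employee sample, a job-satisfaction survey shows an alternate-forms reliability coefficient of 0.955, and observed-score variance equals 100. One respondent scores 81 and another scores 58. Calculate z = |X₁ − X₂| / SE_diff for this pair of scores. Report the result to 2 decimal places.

SD = √100 ≈ 10.000
The standard error of measurement is 10.000*√(1 − 0.955) ≈ 10.000*0.212 ≈ 2.121.
SE_diff = SEM * √2 ≈ 2.121 * 1.414 ≈ 3.000
z = 23 / 3.000 ≈ 7.667

7.67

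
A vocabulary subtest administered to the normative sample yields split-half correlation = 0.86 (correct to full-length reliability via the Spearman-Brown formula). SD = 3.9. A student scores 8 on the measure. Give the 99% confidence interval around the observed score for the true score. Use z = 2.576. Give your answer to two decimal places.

Full-length reliability (Spearman-Brown) = 2(0.86)/(1+0.86) ≈ 0.9247
SEM = 3.9000 * √(1 − 0.9247) = 3.9000 * √0.0753 ≈ 3.9000 * 0.2744 ≈ 1.0700
Margin = 2.576 * 1.0700 ≈ 2.7562
99% CI: 8 ± 2.7562 = [5.2438, 10.7562]

[5.24, 10.76]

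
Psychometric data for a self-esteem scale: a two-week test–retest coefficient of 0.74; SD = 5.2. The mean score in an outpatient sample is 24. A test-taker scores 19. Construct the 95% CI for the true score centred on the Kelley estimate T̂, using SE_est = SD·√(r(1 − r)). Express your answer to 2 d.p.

[15.83, 24.77]

Estimated true score = 0.74000*19 + (1 − 0.74000)*24 ≈ 20.30000
SE_est = SD * √(r(1 − r)) = 5.20000 * √0.19240 ≈ 5.20000 * 0.43863 ≈ 2.28090
CI = 20.30000 ± 1.96 * 2.28090 → [15.82944, 24.77056]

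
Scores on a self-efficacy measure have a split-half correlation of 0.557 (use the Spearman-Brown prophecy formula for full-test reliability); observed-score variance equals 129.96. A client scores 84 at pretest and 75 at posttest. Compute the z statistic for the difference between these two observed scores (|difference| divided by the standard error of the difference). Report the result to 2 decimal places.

1.05

SD = √129.96 ≃ 11.4000
Spearman-Brown: r = 2(0.557) / (1 + 0.557) = 1.1140 / 1.5570 ≃ 0.7155
SEM = 11.4000 · √(1 − 0.7155) = 11.4000 · √0.2845 ≃ 11.4000 · 0.5334 ≃ 6.0808
SE_diff = SEM · √2 ≃ 6.0808 · 1.4142 ≃ 8.5996
z = |84 − 75| / 8.5996 = 9 / 8.5996 ≃ 1.0466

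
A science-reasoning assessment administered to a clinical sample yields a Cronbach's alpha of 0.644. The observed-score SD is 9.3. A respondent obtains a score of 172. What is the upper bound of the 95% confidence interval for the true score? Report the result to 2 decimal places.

The standard error of measurement is 9.3000×√(1 − 0.6440) ≈ 9.3000×0.5967 ≈ 5.5489.
Margin = 1.96 × 5.5489 ≈ 10.8759
Upper bound: 172 + 10.8759 = 182.8759

182.88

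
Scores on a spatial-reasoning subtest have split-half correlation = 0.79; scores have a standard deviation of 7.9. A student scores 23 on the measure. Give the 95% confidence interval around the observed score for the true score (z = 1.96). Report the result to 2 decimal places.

Full-length reliability (Spearman-Brown) = 2(0.79)/(1+0.79) ≈ 0.883
SEM = 7.900×√(1 − 0.883) ≈ 2.706
Margin = 1.96 × 2.706 ≈ 5.304
CI = 23 ± 5.304 → [17.696, 28.304]

[17.70, 28.30]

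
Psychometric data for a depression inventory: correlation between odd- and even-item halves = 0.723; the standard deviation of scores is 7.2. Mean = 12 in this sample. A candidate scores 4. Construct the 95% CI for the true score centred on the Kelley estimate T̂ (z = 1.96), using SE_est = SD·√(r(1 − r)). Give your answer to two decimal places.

Spearman-Brown: r = 2(0.723) / (1 + 0.723) = 1.44600 / 1.72300 ≈ 0.83923
Estimated true score = 0.83923×4 + (1 − 0.83923)×12 ≈ 5.28613
SE_est = 7.20000·√[r(1 − r)] ≈ 2.64467
95% CI: 5.28613 ± 5.18355 ≈ (0.10258, 10.46968)

[0.10, 10.47]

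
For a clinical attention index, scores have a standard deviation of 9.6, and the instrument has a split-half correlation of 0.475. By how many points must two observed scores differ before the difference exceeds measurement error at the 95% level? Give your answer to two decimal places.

Spearman-Brown: r = 2(0.475) / (1 + 0.475) = 0.95000 / 1.47500 ≈ 0.64407
SEM = 9.60000 × √(1 − 0.64407) = 9.60000 × √0.35593 ≈ 9.60000 × 0.59660 ≈ 5.72737
Standard error of the difference = 5.72737·√2 ≈ 8.09972
Smallest detectable difference = 1.96×8.09972 ≈ 15.87545

15.88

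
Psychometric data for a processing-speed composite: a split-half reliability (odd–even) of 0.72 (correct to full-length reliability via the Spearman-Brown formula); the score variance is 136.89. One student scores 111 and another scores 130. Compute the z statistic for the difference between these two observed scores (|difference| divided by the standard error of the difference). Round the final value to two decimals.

SD = √136.89 = 11.700
r_full = 2·0.72 / (1 + 0.72) ≈ 0.837
The standard error of measurement is 11.700·√(1 − 0.837) ≈ 11.700·0.403 ≈ 4.721.
SE_diff = SEM · √2 ≈ 4.721 · 1.414 ≈ 6.676
z = 19 / 6.676 ≈ 2.846

2.85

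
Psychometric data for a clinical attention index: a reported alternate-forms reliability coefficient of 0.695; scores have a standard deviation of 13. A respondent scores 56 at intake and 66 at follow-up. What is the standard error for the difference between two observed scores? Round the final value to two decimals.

10.15

SEM = 13.0000 * √(1 − 0.6950) = 13.0000 * √0.3050 ≃ 13.0000 * 0.5523 ≃ 7.1795
SE_diff = √2 * SEM ≃ 10.1533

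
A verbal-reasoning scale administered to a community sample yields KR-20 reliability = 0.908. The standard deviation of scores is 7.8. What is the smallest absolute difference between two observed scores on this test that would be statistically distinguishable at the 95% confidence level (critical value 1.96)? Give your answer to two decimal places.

The standard error of measurement is 7.80000×√(1 − 0.90800) ≃ 7.80000×0.30332 ≃ 2.36586.
Standard error of the difference = 2.36586·√2 ≃ 3.34583
Smallest detectable difference = 1.96×3.34583 ≃ 6.55782

6.56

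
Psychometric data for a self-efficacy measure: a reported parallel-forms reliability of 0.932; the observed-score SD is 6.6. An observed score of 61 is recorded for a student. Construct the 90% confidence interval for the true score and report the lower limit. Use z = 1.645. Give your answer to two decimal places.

58.17

SEM = 6.600×√(1 − 0.932) ≈ 1.721
1.645 × SEM ≈ 2.831
Lower limit = 61 − 2.831 ≈ 58.169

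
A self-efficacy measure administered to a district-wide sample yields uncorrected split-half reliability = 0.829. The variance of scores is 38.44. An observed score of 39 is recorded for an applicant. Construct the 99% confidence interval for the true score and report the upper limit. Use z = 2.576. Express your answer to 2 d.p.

σ = 38.44^(1/2) = 6.2000
Full-length reliability (Spearman-Brown) = 2(0.829)/(1+0.829) ≈ 0.9065
SEM = 6.2000×√(1 − 0.9065) ≈ 1.8958
Half-width = 2.576×1.8958 ≈ 4.8835
Upper limit = 39 + 4.8835 ≈ 43.8835

43.88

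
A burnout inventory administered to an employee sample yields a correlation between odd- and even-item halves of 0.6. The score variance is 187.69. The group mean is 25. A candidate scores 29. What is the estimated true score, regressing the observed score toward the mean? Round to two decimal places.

28.00

r_full = 2·0.6 / (1 + 0.6) ≈ 0.750
T̂ = 0.750(29) + 0.250(25) ≈ 28.000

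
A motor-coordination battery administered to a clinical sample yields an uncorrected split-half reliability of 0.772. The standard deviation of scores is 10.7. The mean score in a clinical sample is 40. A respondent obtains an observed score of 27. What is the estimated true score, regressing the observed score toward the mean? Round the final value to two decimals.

r_full = 2·0.772 / (1 + 0.772) ≃ 0.8713
T̂ = r·X + (1 − r)·M = 0.8713×27 + 0.1287×40 ≃ 23.5260 + 5.1467 ≃ 28.6727

28.67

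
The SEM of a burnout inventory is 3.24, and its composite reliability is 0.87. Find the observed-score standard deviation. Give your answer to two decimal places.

SD = 3.24 / √(1 − 0.87) ≈ 8.98614

8.99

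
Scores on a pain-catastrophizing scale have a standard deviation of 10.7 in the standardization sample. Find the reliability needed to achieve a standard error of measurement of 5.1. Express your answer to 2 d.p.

0.77

r = 1 − (5.100/10.7)² ≈ 1 − 0.227 ≈ 0.773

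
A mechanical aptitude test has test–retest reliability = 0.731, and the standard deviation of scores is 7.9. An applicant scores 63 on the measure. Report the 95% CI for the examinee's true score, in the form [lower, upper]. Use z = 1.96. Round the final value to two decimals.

SEM = 7.9000*√(1 − 0.7310) ≈ 4.0974
1.96 * SEM ≈ 8.0308
95% CI: 63 ± 8.0308 = [54.9692, 71.0308]

[54.97, 71.03]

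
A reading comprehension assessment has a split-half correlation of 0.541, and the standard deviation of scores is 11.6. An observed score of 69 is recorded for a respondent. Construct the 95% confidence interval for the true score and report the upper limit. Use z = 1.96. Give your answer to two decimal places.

81.41

Spearman-Brown: r = 2(0.541) / (1 + 0.541) = 1.08200 / 1.54100 ≈ 0.70214
SEM = 11.60000·√(1 − 0.70214) ≈ 6.33086
1.96 · SEM ≈ 12.40849
Upper limit = 69 + 12.40849 ≈ 81.40849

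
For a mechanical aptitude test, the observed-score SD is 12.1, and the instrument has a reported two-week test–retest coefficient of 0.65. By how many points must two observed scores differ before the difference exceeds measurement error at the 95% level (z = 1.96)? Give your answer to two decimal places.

The standard error of measurement is 12.1000*√(1 − 0.6500) ≈ 12.1000*0.5916 ≈ 7.1585.
SE_diff = SEM * √2 ≈ 7.1585 * 1.4142 ≈ 10.1236
Minimum reliable difference = 1.96 * SE_diff ≈ 1.96 * 10.1236 ≈ 19.8422

19.84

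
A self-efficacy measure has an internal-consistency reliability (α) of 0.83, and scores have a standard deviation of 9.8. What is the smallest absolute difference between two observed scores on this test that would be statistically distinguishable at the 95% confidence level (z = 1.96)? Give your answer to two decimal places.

11.20

SEM = 9.8000*√(1 − 0.8300) ≈ 4.0406
SE_diff = SEM * √2 ≈ 4.0406 * 1.4142 ≈ 5.7143
Minimum reliable difference = 1.96 * SE_diff ≈ 1.96 * 5.7143 ≈ 11.2001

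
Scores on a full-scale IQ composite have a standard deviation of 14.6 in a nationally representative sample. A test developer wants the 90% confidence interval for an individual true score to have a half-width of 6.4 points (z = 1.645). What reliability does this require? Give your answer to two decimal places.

SEM needed = half-width / z = 6.4/1.645 ≃ 3.891
r = 1 − (SEM / SD)² = 1 − (3.891 / 14.6)² ≃ 1 − 0.071 ≃ 0.929

0.93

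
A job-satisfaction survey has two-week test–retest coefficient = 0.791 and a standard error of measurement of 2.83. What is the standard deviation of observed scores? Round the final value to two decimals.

σ = SEM·(1 − r)^(−1/2) ≃ 2.83×2.1874 ≃ 6.1903

6.19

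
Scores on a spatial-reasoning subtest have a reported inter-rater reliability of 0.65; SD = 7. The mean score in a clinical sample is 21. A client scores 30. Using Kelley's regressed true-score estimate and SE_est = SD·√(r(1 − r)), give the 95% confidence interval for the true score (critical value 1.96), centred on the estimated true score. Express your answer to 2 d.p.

[20.31, 33.39]

Estimated true score = 0.650*30 + (1 − 0.650)*21 ≈ 26.850
SE_est = SD * √(r(1 − r)) = 7.000 * √0.227 ≈ 7.000 * 0.477 ≈ 3.339
CI = 26.850 ± 1.96 * 3.339 → [20.306, 33.394]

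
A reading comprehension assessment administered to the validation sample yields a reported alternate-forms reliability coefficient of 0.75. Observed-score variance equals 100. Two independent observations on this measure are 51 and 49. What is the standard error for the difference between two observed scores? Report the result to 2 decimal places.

σ = 100^(1/2) = 10.000
SEM = 10.000 * √(1 − 0.750) = 10.000 * √0.250 ≈ 10.000 * 0.500 ≈ 5.000
Standard error of the difference = 5.000·√2 ≈ 7.071

7.07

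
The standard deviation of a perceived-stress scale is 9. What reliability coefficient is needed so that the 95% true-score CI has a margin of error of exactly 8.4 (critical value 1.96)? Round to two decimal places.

Required SEM = 8.4 / 1.96 ≈ 4.28571
r = 1 − (SEM / SD)² = 1 − (4.28571 / 9)² ≈ 1 − 0.22676 ≈ 0.77324

0.77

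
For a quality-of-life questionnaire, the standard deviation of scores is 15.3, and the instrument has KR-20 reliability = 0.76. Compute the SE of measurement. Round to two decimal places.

7.50

SEM = 15.300 × √(1 − 0.760) = 15.300 × √0.240 ≃ 15.300 × 0.490 ≃ 7.495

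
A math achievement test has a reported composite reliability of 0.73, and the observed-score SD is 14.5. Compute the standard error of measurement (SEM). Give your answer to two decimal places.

7.53

SEM = 14.50000·√(1 − 0.73000) ≃ 7.53442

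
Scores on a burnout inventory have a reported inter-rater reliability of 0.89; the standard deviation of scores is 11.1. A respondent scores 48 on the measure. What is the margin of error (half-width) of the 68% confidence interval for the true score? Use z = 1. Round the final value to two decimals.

3.68

SEM = 11.1000*√(1 − 0.8900) ≃ 3.6815
1 * SEM ≃ 3.6815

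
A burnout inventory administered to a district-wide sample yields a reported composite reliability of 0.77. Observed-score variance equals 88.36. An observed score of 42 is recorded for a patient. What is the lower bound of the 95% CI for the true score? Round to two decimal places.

σ = 88.36^(1/2) = 9.4000
SEM = 9.4000 × √(1 − 0.7700) = 9.4000 × √0.2300 ≈ 9.4000 × 0.4796 ≈ 4.5081
Half-width = 1.96×4.5081 ≈ 8.8358
Lower limit = 42 − 8.8358 ≈ 33.1642

33.16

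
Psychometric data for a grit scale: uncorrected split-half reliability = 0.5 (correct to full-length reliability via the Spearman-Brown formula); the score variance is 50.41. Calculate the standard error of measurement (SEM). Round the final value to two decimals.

SD = √50.41 = 7.100
Full-length reliability (Spearman-Brown) = 2(0.5)/(1+0.5) ≃ 0.667
SEM = 7.100 × √(1 − 0.667) = 7.100 × √0.333 ≃ 7.100 × 0.577 ≃ 4.099

4.10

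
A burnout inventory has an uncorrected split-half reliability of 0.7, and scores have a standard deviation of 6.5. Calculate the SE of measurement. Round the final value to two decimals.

Full-length reliability (Spearman-Brown) = 2(0.7)/(1+0.7) ≈ 0.82353
The standard error of measurement is 6.50000×√(1 − 0.82353) ≈ 6.50000×0.42008 ≈ 2.73055.

2.73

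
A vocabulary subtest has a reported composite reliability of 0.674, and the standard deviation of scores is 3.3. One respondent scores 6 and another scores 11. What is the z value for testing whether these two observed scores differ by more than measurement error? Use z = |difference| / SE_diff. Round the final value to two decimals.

1.88

SEM = 3.3000×√(1 − 0.6740) ≈ 1.8842
SE_diff = SEM × √2 ≈ 1.8842 × 1.4142 ≈ 2.6646
z = |6 − 11| / 2.6646 = 5 / 2.6646 ≈ 1.8764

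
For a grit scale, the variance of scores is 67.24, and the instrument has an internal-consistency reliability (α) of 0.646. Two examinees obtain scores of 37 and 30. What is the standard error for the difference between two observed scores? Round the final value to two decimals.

σ = 67.24^(1/2) = 8.2000
SEM = 8.2000 · √(1 − 0.6460) = 8.2000 · √0.3540 ≈ 8.2000 · 0.5950 ≈ 4.8788
SE_diff = √2 · SEM ≈ 6.8997

6.90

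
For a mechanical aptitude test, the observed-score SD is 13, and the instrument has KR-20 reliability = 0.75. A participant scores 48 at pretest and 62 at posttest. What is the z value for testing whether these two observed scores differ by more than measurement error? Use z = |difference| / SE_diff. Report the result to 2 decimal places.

1.52

The standard error of measurement is 13.000·√(1 − 0.750) ≃ 13.000·0.500 ≃ 6.500.
SE_diff = √2 · SEM ≃ 9.192
z = |48 − 62| / 9.192 = 14 / 9.192 ≃ 1.523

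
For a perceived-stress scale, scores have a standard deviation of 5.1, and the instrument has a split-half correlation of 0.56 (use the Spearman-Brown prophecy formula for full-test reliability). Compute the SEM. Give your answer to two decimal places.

2.71

Full-length reliability (Spearman-Brown) = 2(0.56)/(1+0.56) ≃ 0.718
SEM = 5.100 * √(1 − 0.718) = 5.100 * √0.282 ≃ 5.100 * 0.531 ≃ 2.709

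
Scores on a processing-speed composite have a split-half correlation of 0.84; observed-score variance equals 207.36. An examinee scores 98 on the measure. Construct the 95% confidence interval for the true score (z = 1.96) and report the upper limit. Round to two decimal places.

SD = √207.36 = 14.400
r_full = 2·0.84 / (1 + 0.84) ≈ 0.913
SEM = 14.400·√(1 − 0.913) ≈ 4.246
1.96 · SEM ≈ 8.323
Upper limit = 98 + 8.323 ≈ 106.323

106.32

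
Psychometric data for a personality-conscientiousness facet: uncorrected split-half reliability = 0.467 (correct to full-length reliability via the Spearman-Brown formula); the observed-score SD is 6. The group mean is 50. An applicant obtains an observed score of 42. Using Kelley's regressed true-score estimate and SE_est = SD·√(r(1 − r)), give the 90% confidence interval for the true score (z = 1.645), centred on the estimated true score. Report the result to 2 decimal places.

r_full = 2·0.467 / (1 + 0.467) ≈ 0.6367
T̂ = 0.6367(42) + 0.3633(50) ≈ 44.9066
SE_est = 6.0000×√(0.6367×0.3633) ≈ 2.8857
CI = 44.9066 ± 1.645 × 2.8857 → [40.1596, 49.6537]

[40.16, 49.65]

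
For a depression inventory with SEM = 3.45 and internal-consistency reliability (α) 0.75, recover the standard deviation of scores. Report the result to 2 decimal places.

σ = SEM·(1 − r)^(−1/2) ≈ 3.45·2.0000 ≈ 6.9000

6.90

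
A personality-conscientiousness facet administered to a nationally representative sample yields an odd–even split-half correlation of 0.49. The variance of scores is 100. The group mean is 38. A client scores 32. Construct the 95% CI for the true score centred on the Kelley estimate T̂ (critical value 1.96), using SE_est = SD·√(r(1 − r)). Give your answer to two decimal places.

[24.75, 43.35]

σ = 100^(1/2) = 10.0000
r_full = 2·0.49 / (1 + 0.49) ≈ 0.6577
T̂ = 0.6577(32) + 0.3423(38) ≈ 34.0537
SE_est = SD × √(r(1 − r)) = 10.0000 × √0.2251 ≈ 10.0000 × 0.4745 ≈ 4.7447
95% CI: 34.0537 ± 9.2997 ≈ (24.7540, 43.3534)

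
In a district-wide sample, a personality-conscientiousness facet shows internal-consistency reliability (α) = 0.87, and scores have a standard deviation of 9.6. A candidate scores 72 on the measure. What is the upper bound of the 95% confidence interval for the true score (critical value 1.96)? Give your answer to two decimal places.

78.78

SEM = 9.600 * √(1 − 0.870) = 9.600 * √0.130 ≈ 9.600 * 0.361 ≈ 3.461
Margin = 1.96 * 3.461 ≈ 6.784
Upper bound: 72 + 6.784 = 78.784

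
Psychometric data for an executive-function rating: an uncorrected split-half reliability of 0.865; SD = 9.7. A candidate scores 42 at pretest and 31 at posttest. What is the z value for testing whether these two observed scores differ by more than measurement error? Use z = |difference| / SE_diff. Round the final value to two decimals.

2.98

r_full = 2·0.865 / (1 + 0.865) ≈ 0.928
The standard error of measurement is 9.700·√(1 − 0.928) ≈ 9.700·0.269 ≈ 2.610.
Standard error of the difference = 2.610·√2 ≈ 3.691
z = |42 − 31| / 3.691 = 11 / 3.691 ≈ 2.980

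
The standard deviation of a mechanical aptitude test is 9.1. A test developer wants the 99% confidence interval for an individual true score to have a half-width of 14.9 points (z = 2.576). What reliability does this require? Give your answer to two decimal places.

0.60

Required SEM = 14.9 / 2.576 ≈ 5.7842
Required reliability = 1 − (SEM/SD)² = 1 − 0.4040 ≈ 0.5960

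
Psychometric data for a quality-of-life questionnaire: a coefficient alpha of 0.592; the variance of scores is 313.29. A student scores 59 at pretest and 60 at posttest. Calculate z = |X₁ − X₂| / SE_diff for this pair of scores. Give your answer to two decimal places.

SD = √313.29 ≈ 17.700
The standard error of measurement is 17.700×√(1 − 0.592) ≈ 17.700×0.639 ≈ 11.306.
SE_diff = √2 × SEM ≈ 15.989
z = |59 − 60| / 15.989 = 1 / 15.989 ≈ 0.063

0.06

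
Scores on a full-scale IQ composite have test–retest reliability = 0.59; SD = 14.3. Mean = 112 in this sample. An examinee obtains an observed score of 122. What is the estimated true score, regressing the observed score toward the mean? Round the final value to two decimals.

117.90

Estimated true score = 0.59000*122 + (1 − 0.59000)*112 ≈ 117.90000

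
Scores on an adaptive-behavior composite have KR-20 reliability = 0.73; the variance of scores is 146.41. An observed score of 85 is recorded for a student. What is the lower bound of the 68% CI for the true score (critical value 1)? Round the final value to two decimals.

σ = 146.41^(1/2) = 12.10000
SEM = 12.10000 · √(1 − 0.73000) = 12.10000 · √0.27000 ≈ 12.10000 · 0.51962 ≈ 6.28734
1 · SEM ≈ 6.28734
Lower bound: 85 − 6.28734 = 78.71266

78.71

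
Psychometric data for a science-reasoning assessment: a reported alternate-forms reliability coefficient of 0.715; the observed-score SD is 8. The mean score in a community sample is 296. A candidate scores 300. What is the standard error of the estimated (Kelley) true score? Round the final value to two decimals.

3.61

SE_est = SD · √(r(1 − r)) = 8.0000 · √0.2038 ≈ 8.0000 · 0.4514 ≈ 3.6113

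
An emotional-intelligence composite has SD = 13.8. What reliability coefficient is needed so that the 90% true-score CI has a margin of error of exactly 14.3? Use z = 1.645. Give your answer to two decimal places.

0.60

SEM needed = half-width / z = 14.3/1.645 ≈ 8.69301
r = 1 − (8.69301/13.8)² ≈ 1 − 0.39681 ≈ 0.60319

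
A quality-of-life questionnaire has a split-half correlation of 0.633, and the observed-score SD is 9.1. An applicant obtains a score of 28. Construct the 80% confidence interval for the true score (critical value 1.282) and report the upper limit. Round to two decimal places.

33.53

Spearman-Brown: r = 2(0.633) / (1 + 0.633) = 1.26600 / 1.63300 ≈ 0.77526
The standard error of measurement is 9.10000×√(1 − 0.77526) ≈ 9.10000×0.47407 ≈ 4.31401.
1.282 × SEM ≈ 5.53056
Upper limit = 28 + 5.53056 ≈ 33.53056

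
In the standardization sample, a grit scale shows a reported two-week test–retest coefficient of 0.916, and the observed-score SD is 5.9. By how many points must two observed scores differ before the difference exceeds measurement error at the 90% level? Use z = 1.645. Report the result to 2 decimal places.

The standard error of measurement is 5.90000·√(1 − 0.91600) ≈ 5.90000·0.28983 ≈ 1.70998.
Standard error of the difference = 1.70998·√2 ≈ 2.41828
Smallest detectable difference = 1.645·2.41828 ≈ 3.97807

3.98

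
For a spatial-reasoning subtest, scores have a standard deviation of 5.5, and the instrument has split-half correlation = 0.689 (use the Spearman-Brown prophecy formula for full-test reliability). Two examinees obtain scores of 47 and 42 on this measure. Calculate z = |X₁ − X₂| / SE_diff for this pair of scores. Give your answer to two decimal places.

Full-length reliability (Spearman-Brown) = 2(0.689)/(1+0.689) ≃ 0.816
SEM = 5.500*√(1 − 0.816) ≃ 2.360
Standard error of the difference = 2.360·√2 ≃ 3.338
z = 5 / 3.338 ≃ 1.498

1.50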